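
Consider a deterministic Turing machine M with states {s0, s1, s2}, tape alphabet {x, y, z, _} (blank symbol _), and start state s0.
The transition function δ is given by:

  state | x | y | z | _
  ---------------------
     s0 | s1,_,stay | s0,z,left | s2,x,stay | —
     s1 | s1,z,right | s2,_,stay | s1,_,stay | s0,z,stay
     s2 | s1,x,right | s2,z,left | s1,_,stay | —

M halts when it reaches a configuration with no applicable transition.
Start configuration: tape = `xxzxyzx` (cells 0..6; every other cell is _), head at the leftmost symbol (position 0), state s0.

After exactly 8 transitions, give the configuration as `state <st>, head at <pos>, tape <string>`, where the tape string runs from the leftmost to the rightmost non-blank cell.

s0 | [x]xzxyzx   read x → write _, move stay, go to s1
s1 | [_]xzxyzx   read _ → write z, move stay, go to s0
s0 | [z]xzxyzx   read z → write x, move stay, go to s2
s2 | [x]xzxyzx   read x → write x, move right, go to s1
s1 | x[x]zxyzx   read x → write z, move right, go to s1
s1 | xz[z]xyzx   read z → write _, move stay, go to s1
s1 | xz[_]xyzx   read _ → write z, move stay, go to s0
s0 | xz[z]xyzx   read z → write x, move stay, go to s2
s2 | xz[x]xyzx
After 8 steps: state s2, head at 2, tape xzxxyzx.

state s2, head at 2, tape xzxxyzx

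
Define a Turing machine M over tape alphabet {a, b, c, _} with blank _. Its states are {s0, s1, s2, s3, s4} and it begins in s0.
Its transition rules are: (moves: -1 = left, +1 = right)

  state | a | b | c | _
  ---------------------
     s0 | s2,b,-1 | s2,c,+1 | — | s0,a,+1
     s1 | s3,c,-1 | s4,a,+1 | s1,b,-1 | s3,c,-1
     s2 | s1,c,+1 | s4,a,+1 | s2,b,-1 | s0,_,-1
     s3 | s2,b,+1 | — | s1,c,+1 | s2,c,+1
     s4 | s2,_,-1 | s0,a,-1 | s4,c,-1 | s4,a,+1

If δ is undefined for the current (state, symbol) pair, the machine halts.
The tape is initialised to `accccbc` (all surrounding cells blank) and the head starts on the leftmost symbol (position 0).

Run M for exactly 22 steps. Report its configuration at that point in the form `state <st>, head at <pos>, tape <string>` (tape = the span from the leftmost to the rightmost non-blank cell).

s0 | ____[a]ccccbc   read a → write b, move -1, go to s2
s2 | ___[_]bccccbc   read _ → write _, move -1, go to s0
s0 | __[_]_bccccbc   read _ → write a, move +1, go to s0
s0 | __a[_]bccccbc   read _ → write a, move +1, go to s0
s0 | __aa[b]ccccbc   read b → write c, move +1, go to s2
s2 | __aac[c]cccbc   read c → write b, move -1, go to s2
s2 | __aa[c]bcccbc   read c → write b, move -1, go to s2
s2 | __a[a]bbcccbc   read a → write c, move +1, go to s1
s1 | __ac[b]bcccbc   read b → write a, move +1, go to s4
s4 | __aca[b]cccbc   read b → write a, move -1, go to s0
s0 | __ac[a]acccbc   read a → write b, move -1, go to s2
s2 | __a[c]bacccbc   read c → write b, move -1, go to s2
s2 | __[a]bbacccbc   read a → write c, move +1, go to s1
s1 | __c[b]bacccbc   read b → write a, move +1, go to s4
s4 | __ca[b]acccbc   read b → write a, move -1, go to s0
s0 | __c[a]aacccbc   read a → write b, move -1, go to s2
s2 | __[c]baacccbc   read c → write b, move -1, go to s2
s2 | _[_]bbaacccbc   read _ → write _, move -1, go to s0
s0 | [_]_bbaacccbc   read _ → write a, move +1, go to s0
s0 | a[_]bbaacccbc   read _ → write a, move +1, go to s0
s0 | aa[b]baacccbc   read b → write c, move +1, go to s2
s2 | aac[b]aacccbc   read b → write a, move +1, go to s4
s4 | aaca[a]acccbc
After 22 steps: state s4, head at 0, tape aacaaacccbc.

state s4, head at 0, tape aacaaacccbc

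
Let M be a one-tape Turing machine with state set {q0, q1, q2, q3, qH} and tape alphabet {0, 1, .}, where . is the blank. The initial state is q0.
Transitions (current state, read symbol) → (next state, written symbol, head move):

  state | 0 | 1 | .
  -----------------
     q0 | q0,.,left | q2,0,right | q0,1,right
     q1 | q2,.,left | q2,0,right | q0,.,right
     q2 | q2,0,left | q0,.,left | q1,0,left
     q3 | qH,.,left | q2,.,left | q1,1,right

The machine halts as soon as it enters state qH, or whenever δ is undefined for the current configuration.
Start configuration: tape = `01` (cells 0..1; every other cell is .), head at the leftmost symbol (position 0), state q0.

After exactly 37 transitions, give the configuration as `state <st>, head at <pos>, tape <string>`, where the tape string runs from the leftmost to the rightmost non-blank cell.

state=q0 head=0 tape=.....[0]1.   (q0,0)→(q0,.,left)
state=q0 head=-1 tape=....[.].1.   (q0,.)→(q0,1,right)
state=q0 head=0 tape=....1[.]1.   (q0,.)→(q0,1,right)
state=q0 head=1 tape=....11[1].   (q0,1)→(q2,0,right)
state=q2 head=2 tape=....110[.]   (q2,.)→(q1,0,left)
state=q1 head=1 tape=....11[0]0   (q1,0)→(q2,.,left)
state=q2 head=0 tape=....1[1].0   (q2,1)→(q0,.,left)
state=q0 head=-1 tape=....[1]..0   (q0,1)→(q2,0,right)
state=q2 head=0 tape=....0[.].0   (q2,.)→(q1,0,left)
state=q1 head=-1 tape=....[0]0.0   (q1,0)→(q2,.,left)
state=q2 head=-2 tape=...[.].0.0   (q2,.)→(q1,0,left)
state=q1 head=-3 tape=..[.]0.0.0   (q1,.)→(q0,.,right)
state=q0 head=-2 tape=...[0].0.0   (q0,0)→(q0,.,left)
state=q0 head=-3 tape=..[.]..0.0   (q0,.)→(q0,1,right)
state=q0 head=-2 tape=..1[.].0.0   (q0,.)→(q0,1,right)
state=q0 head=-1 tape=..11[.]0.0   (q0,.)→(q0,1,right)
state=q0 head=0 tape=..111[0].0   (q0,0)→(q0,.,left)
state=q0 head=-1 tape=..11[1]..0   (q0,1)→(q2,0,right)
state=q2 head=0 tape=..110[.].0   (q2,.)→(q1,0,left)
state=q1 head=-1 tape=..11[0]0.0   (q1,0)→(q2,.,left)
state=q2 head=-2 tape=..1[1].0.0   (q2,1)→(q0,.,left)
state=q0 head=-3 tape=..[1]..0.0   (q0,1)→(q2,0,right)
state=q2 head=-2 tape=..0[.].0.0   (q2,.)→(q1,0,left)
state=q1 head=-3 tape=..[0]0.0.0   (q1,0)→(q2,.,left)
state=q2 head=-4 tape=.[.].0.0.0   (q2,.)→(q1,0,left)
state=q1 head=-5 tape=[.]0.0.0.0   (q1,.)→(q0,.,right)
state=q0 head=-4 tape=.[0].0.0.0   (q0,0)→(q0,.,left)
state=q0 head=-5 tape=[.]..0.0.0   (q0,.)→(q0,1,right)
state=q0 head=-4 tape=1[.].0.0.0   (q0,.)→(q0,1,right)
state=q0 head=-3 tape=11[.]0.0.0   (q0,.)→(q0,1,right)
state=q0 head=-2 tape=111[0].0.0   (q0,0)→(q0,.,left)
state=q0 head=-3 tape=11[1]..0.0   (q0,1)→(q2,0,right)
state=q2 head=-2 tape=110[.].0.0   (q2,.)→(q1,0,left)
state=q1 head=-3 tape=11[0]0.0.0   (q1,0)→(q2,.,left)
state=q2 head=-4 tape=1[1].0.0.0   (q2,1)→(q0,.,left)
state=q0 head=-5 tape=[1]..0.0.0   (q0,1)→(q2,0,right)
state=q2 head=-4 tape=0[.].0.0.0   (q2,.)→(q1,0,left)
state=q1 head=-5 tape=[0]0.0.0.0
After 37 steps: state q1, head at -5, tape 00.0.0.0.

state q1, head at -5, tape 00.0.0.0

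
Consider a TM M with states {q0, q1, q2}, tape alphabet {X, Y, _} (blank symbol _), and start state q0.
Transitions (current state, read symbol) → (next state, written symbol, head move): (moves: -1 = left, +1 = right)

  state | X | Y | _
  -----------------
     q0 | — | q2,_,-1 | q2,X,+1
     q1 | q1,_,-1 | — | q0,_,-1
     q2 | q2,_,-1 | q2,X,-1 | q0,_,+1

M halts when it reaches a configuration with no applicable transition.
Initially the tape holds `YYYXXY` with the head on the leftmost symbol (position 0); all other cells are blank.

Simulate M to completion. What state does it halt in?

q0

state=q0 head=0 tape=_[Y]YYXXY   (q0,Y)→(q2,_,-1)
state=q2 head=-1 tape=[_]_YYXXY   (q2,_)→(q0,_,+1)
state=q0 head=0 tape=_[_]YYXXY   (q0,_)→(q2,X,+1)
state=q2 head=1 tape=_X[Y]YXXY   (q2,Y)→(q2,X,-1)
state=q2 head=0 tape=_[X]XYXXY   (q2,X)→(q2,_,-1)
state=q2 head=-1 tape=[_]_XYXXY   (q2,_)→(q0,_,+1)
state=q0 head=0 tape=_[_]XYXXY   (q0,_)→(q2,X,+1)
state=q2 head=1 tape=_X[X]YXXY   (q2,X)→(q2,_,-1)
state=q2 head=0 tape=_[X]_YXXY   (q2,X)→(q2,_,-1)
state=q2 head=-1 tape=[_]__YXXY   (q2,_)→(q0,_,+1)
state=q0 head=0 tape=_[_]_YXXY   (q0,_)→(q2,X,+1)
state=q2 head=1 tape=_X[_]YXXY   (q2,_)→(q0,_,+1)
state=q0 head=2 tape=_X_[Y]XXY   (q0,Y)→(q2,_,-1)
state=q2 head=1 tape=_X[_]_XXY   (q2,_)→(q0,_,+1)
state=q0 head=2 tape=_X_[_]XXY   (q0,_)→(q2,X,+1)
state=q2 head=3 tape=_X_X[X]XY   (q2,X)→(q2,_,-1)
state=q2 head=2 tape=_X_[X]_XY   (q2,X)→(q2,_,-1)
state=q2 head=1 tape=_X[_]__XY   (q2,_)→(q0,_,+1)
state=q0 head=2 tape=_X_[_]_XY   (q0,_)→(q2,X,+1)
state=q2 head=3 tape=_X_X[_]XY   (q2,_)→(q0,_,+1)
state=q0 head=4 tape=_X_X_[X]Y
No transition is defined for (q0, X); M halts in state q0.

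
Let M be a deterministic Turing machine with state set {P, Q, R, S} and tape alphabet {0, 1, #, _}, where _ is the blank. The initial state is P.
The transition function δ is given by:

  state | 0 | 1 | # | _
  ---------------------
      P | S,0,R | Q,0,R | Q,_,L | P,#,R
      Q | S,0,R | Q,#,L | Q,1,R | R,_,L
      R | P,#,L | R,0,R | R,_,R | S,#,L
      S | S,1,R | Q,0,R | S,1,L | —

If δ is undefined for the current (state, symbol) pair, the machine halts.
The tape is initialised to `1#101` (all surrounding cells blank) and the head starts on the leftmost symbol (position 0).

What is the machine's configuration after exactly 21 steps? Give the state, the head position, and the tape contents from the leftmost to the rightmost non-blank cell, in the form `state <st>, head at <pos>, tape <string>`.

state=P head=0 tape=[1]#101_   (P,1)→(Q,0,R)
state=Q head=1 tape=0[#]101_   (Q,#)→(Q,1,R)
state=Q head=2 tape=01[1]01_   (Q,1)→(Q,#,L)
state=Q head=1 tape=0[1]#01_   (Q,1)→(Q,#,L)
state=Q head=0 tape=[0]##01_   (Q,0)→(S,0,R)
state=S head=1 tape=0[#]#01_   (S,#)→(S,1,L)
state=S head=0 tape=[0]1#01_   (S,0)→(S,1,R)
state=S head=1 tape=1[1]#01_   (S,1)→(Q,0,R)
state=Q head=2 tape=10[#]01_   (Q,#)→(Q,1,R)
state=Q head=3 tape=101[0]1_   (Q,0)→(S,0,R)
state=S head=4 tape=1010[1]_   (S,1)→(Q,0,R)
state=Q head=5 tape=10100[_]   (Q,_)→(R,_,L)
state=R head=4 tape=1010[0]_   (R,0)→(P,#,L)
state=P head=3 tape=101[0]#_   (P,0)→(S,0,R)
state=S head=4 tape=1010[#]_   (S,#)→(S,1,L)
state=S head=3 tape=101[0]1_   (S,0)→(S,1,R)
state=S head=4 tape=1011[1]_   (S,1)→(Q,0,R)
state=Q head=5 tape=10110[_]   (Q,_)→(R,_,L)
state=R head=4 tape=1011[0]_   (R,0)→(P,#,L)
state=P head=3 tape=101[1]#_   (P,1)→(Q,0,R)
state=Q head=4 tape=1010[#]_   (Q,#)→(Q,1,R)
state=Q head=5 tape=10101[_]
After 21 steps: state Q, head at 5, tape 10101.

state Q, head at 5, tape 10101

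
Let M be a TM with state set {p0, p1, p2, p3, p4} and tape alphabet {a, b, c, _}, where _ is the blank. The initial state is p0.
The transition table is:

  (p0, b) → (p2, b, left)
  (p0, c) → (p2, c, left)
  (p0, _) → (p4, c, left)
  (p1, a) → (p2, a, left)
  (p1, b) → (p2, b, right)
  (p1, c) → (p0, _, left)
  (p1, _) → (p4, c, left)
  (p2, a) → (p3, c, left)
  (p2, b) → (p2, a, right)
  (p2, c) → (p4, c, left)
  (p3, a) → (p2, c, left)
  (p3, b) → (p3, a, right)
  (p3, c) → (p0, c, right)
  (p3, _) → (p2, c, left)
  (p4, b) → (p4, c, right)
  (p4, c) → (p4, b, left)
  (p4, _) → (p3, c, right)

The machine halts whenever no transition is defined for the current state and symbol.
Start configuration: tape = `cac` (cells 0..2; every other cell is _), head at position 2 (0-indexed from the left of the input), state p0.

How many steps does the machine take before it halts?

15

state=p0 head=2 tape=__ca[c]   (p0,c)→(p2,c,left)
state=p2 head=1 tape=__c[a]c   (p2,a)→(p3,c,left)
state=p3 head=0 tape=__[c]cc   (p3,c)→(p0,c,right)
state=p0 head=1 tape=__c[c]c   (p0,c)→(p2,c,left)
state=p2 head=0 tape=__[c]cc   (p2,c)→(p4,c,left)
state=p4 head=-1 tape=_[_]ccc   (p4,_)→(p3,c,right)
state=p3 head=0 tape=_c[c]cc   (p3,c)→(p0,c,right)
state=p0 head=1 tape=_cc[c]c   (p0,c)→(p2,c,left)
state=p2 head=0 tape=_c[c]cc   (p2,c)→(p4,c,left)
state=p4 head=-1 tape=_[c]ccc   (p4,c)→(p4,b,left)
state=p4 head=-2 tape=[_]bccc   (p4,_)→(p3,c,right)
state=p3 head=-1 tape=c[b]ccc   (p3,b)→(p3,a,right)
state=p3 head=0 tape=ca[c]cc   (p3,c)→(p0,c,right)
state=p0 head=1 tape=cac[c]c   (p0,c)→(p2,c,left)
state=p2 head=0 tape=ca[c]cc   (p2,c)→(p4,c,left)
state=p4 head=-1 tape=c[a]ccc
M halts after 15 transitions.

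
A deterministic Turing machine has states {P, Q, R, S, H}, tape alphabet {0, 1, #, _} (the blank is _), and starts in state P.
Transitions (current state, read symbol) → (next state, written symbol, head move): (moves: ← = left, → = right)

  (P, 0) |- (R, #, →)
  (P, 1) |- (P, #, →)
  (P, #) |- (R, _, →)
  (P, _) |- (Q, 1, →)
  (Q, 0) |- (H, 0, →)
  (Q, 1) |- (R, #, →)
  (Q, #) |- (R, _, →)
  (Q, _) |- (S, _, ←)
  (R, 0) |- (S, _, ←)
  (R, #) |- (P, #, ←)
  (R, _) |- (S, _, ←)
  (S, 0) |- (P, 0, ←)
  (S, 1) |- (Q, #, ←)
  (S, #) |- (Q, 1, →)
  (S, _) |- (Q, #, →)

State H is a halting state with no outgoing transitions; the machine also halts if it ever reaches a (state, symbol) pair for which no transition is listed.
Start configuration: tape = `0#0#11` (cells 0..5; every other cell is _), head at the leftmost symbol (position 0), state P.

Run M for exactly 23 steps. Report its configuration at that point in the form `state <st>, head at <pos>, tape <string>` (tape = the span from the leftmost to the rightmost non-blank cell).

state=P head=0 tape=[0]#0#11   (P,0)→(R,#,→)
state=R head=1 tape=#[#]0#11   (R,#)→(P,#,←)
state=P head=0 tape=[#]#0#11   (P,#)→(R,_,→)
state=R head=1 tape=_[#]0#11   (R,#)→(P,#,←)
state=P head=0 tape=[_]#0#11   (P,_)→(Q,1,→)
state=Q head=1 tape=1[#]0#11   (Q,#)→(R,_,→)
state=R head=2 tape=1_[0]#11   (R,0)→(S,_,←)
state=S head=1 tape=1[_]_#11   (S,_)→(Q,#,→)
state=Q head=2 tape=1#[_]#11   (Q,_)→(S,_,←)
state=S head=1 tape=1[#]_#11   (S,#)→(Q,1,→)
state=Q head=2 tape=11[_]#11   (Q,_)→(S,_,←)
state=S head=1 tape=1[1]_#11   (S,1)→(Q,#,←)
state=Q head=0 tape=[1]#_#11   (Q,1)→(R,#,→)
state=R head=1 tape=#[#]_#11   (R,#)→(P,#,←)
state=P head=0 tape=[#]#_#11   (P,#)→(R,_,→)
state=R head=1 tape=_[#]_#11   (R,#)→(P,#,←)
state=P head=0 tape=[_]#_#11   (P,_)→(Q,1,→)
state=Q head=1 tape=1[#]_#11   (Q,#)→(R,_,→)
state=R head=2 tape=1_[_]#11   (R,_)→(S,_,←)
state=S head=1 tape=1[_]_#11   (S,_)→(Q,#,→)
state=Q head=2 tape=1#[_]#11   (Q,_)→(S,_,←)
state=S head=1 tape=1[#]_#11   (S,#)→(Q,1,→)
state=Q head=2 tape=11[_]#11   (Q,_)→(S,_,←)
state=S head=1 tape=1[1]_#11
After 23 steps: state S, head at 1, tape 11_#11.

state S, head at 1, tape 11_#11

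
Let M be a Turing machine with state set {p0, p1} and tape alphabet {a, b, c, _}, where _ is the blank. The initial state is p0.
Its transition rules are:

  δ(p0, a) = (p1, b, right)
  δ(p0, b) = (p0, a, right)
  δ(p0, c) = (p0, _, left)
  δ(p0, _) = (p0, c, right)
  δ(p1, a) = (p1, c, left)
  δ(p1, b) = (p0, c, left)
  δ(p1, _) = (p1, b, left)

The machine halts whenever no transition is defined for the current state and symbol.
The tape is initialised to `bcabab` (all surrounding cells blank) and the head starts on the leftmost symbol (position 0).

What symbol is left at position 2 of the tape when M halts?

p0 | __[b]cabab   read b → write a, move right, go to p0
p0 | __a[c]abab   read c → write _, move left, go to p0
p0 | __[a]_abab   read a → write b, move right, go to p1
p1 | __b[_]abab   read _ → write b, move left, go to p1
p1 | __[b]babab   read b → write c, move left, go to p0
p0 | _[_]cbabab   read _ → write c, move right, go to p0
p0 | _c[c]babab   read c → write _, move left, go to p0
p0 | _[c]_babab   read c → write _, move left, go to p0
p0 | [_]__babab   read _ → write c, move right, go to p0
p0 | c[_]_babab   read _ → write c, move right, go to p0
p0 | cc[_]babab   read _ → write c, move right, go to p0
p0 | ccc[b]abab   read b → write a, move right, go to p0
p0 | ccca[a]bab   read a → write b, move right, go to p1
p1 | cccab[b]ab   read b → write c, move left, go to p0
p0 | ccca[b]cab   read b → write a, move right, go to p0
p0 | cccaa[c]ab   read c → write _, move left, go to p0
p0 | ccca[a]_ab   read a → write b, move right, go to p1
p1 | cccab[_]ab   read _ → write b, move left, go to p1
p1 | ccca[b]bab   read b → write c, move left, go to p0
p0 | ccc[a]cbab   read a → write b, move right, go to p1
p1 | cccb[c]bab
Cell 2 holds c when M halts.

c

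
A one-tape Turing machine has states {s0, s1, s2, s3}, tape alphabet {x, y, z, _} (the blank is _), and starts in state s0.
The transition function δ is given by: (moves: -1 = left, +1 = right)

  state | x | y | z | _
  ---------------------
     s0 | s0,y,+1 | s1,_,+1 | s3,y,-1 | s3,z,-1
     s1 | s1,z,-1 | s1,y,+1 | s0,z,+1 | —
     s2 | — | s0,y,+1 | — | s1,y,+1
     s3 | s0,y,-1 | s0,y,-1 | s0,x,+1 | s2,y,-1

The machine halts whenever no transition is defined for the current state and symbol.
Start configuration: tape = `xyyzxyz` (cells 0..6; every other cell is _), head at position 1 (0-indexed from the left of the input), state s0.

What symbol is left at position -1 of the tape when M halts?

state=s0 head=1 tape=___x[y]yzxyz__   (s0,y)→(s1,_,+1)
state=s1 head=2 tape=___x_[y]zxyz__   (s1,y)→(s1,y,+1)
state=s1 head=3 tape=___x_y[z]xyz__   (s1,z)→(s0,z,+1)
state=s0 head=4 tape=___x_yz[x]yz__   (s0,x)→(s0,y,+1)
state=s0 head=5 tape=___x_yzy[y]z__   (s0,y)→(s1,_,+1)
state=s1 head=6 tape=___x_yzy_[z]__   (s1,z)→(s0,z,+1)
state=s0 head=7 tape=___x_yzy_z[_]_   (s0,_)→(s3,z,-1)
state=s3 head=6 tape=___x_yzy_[z]z_   (s3,z)→(s0,x,+1)
state=s0 head=7 tape=___x_yzy_x[z]_   (s0,z)→(s3,y,-1)
state=s3 head=6 tape=___x_yzy_[x]y_   (s3,x)→(s0,y,-1)
state=s0 head=5 tape=___x_yzy[_]yy_   (s0,_)→(s3,z,-1)
state=s3 head=4 tape=___x_yz[y]zyy_   (s3,y)→(s0,y,-1)
state=s0 head=3 tape=___x_y[z]yzyy_   (s0,z)→(s3,y,-1)
state=s3 head=2 tape=___x_[y]yyzyy_   (s3,y)→(s0,y,-1)
state=s0 head=1 tape=___x[_]yyyzyy_   (s0,_)→(s3,z,-1)
state=s3 head=0 tape=___[x]zyyyzyy_   (s3,x)→(s0,y,-1)
state=s0 head=-1 tape=__[_]yzyyyzyy_   (s0,_)→(s3,z,-1)
state=s3 head=-2 tape=_[_]zyzyyyzyy_   (s3,_)→(s2,y,-1)
state=s2 head=-3 tape=[_]yzyzyyyzyy_   (s2,_)→(s1,y,+1)
state=s1 head=-2 tape=y[y]zyzyyyzyy_   (s1,y)→(s1,y,+1)
state=s1 head=-1 tape=yy[z]yzyyyzyy_   (s1,z)→(s0,z,+1)
state=s0 head=0 tape=yyz[y]zyyyzyy_   (s0,y)→(s1,_,+1)
state=s1 head=1 tape=yyz_[z]yyyzyy_   (s1,z)→(s0,z,+1)
state=s0 head=2 tape=yyz_z[y]yyzyy_   (s0,y)→(s1,_,+1)
state=s1 head=3 tape=yyz_z_[y]yzyy_   (s1,y)→(s1,y,+1)
state=s1 head=4 tape=yyz_z_y[y]zyy_   (s1,y)→(s1,y,+1)
state=s1 head=5 tape=yyz_z_yy[z]yy_   (s1,z)→(s0,z,+1)
state=s0 head=6 tape=yyz_z_yyz[y]y_   (s0,y)→(s1,_,+1)
state=s1 head=7 tape=yyz_z_yyz_[y]_   (s1,y)→(s1,y,+1)
state=s1 head=8 tape=yyz_z_yyz_y[_]
Cell -1 holds z when M halts.

z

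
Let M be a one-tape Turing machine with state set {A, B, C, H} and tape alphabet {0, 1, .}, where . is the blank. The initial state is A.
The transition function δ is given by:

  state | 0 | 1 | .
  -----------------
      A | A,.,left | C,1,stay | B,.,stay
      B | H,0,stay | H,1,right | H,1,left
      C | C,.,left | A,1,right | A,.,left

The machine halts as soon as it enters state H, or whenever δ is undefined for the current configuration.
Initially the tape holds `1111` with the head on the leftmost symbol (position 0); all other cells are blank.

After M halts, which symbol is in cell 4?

1

state=A head=0 tape=[1]111.   (A,1)→(C,1,stay)
state=C head=0 tape=[1]111.   (C,1)→(A,1,right)
state=A head=1 tape=1[1]11.   (A,1)→(C,1,stay)
state=C head=1 tape=1[1]11.   (C,1)→(A,1,right)
state=A head=2 tape=11[1]1.   (A,1)→(C,1,stay)
state=C head=2 tape=11[1]1.   (C,1)→(A,1,right)
state=A head=3 tape=111[1].   (A,1)→(C,1,stay)
state=C head=3 tape=111[1].   (C,1)→(A,1,right)
state=A head=4 tape=1111[.]   (A,.)→(B,.,stay)
state=B head=4 tape=1111[.]   (B,.)→(H,1,left)
state=H head=3 tape=111[1]1
Cell 4 holds 1 when M halts.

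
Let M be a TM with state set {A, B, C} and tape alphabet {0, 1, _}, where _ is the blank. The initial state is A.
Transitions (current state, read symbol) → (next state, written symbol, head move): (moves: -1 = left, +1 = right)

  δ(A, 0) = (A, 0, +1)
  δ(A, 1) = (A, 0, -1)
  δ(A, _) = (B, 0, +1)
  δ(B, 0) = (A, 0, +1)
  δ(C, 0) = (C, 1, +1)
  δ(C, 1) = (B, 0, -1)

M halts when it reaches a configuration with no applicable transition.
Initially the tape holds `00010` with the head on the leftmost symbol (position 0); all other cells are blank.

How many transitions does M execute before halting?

A | [0]0010__   read 0 → write 0, move +1, go to A
A | 0[0]010__   read 0 → write 0, move +1, go to A
A | 00[0]10__   read 0 → write 0, move +1, go to A
A | 000[1]0__   read 1 → write 0, move -1, go to A
A | 00[0]00__   read 0 → write 0, move +1, go to A
A | 000[0]0__   read 0 → write 0, move +1, go to A
A | 0000[0]__   read 0 → write 0, move +1, go to A
A | 00000[_]_   read _ → write 0, move +1, go to B
B | 000000[_]
M halts after 8 transitions.

8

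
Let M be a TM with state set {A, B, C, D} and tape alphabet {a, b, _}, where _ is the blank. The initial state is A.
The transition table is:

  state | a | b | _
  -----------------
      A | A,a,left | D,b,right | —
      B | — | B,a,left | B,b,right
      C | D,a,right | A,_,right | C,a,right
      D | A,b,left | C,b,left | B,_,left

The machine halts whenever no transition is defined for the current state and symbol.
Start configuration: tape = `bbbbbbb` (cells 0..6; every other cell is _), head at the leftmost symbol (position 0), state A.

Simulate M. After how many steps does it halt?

A | [b]bbbbbb_   read b → write b, move right, go to D
D | b[b]bbbbb_   read b → write b, move left, go to C
C | [b]bbbbbb_   read b → write _, move right, go to A
A | _[b]bbbbb_   read b → write b, move right, go to D
D | _b[b]bbbb_   read b → write b, move left, go to C
C | _[b]bbbbb_   read b → write _, move right, go to A
A | __[b]bbbb_   read b → write b, move right, go to D
D | __b[b]bbb_   read b → write b, move left, go to C
C | __[b]bbbb_   read b → write _, move right, go to A
A | ___[b]bbb_   read b → write b, move right, go to D
D | ___b[b]bb_   read b → write b, move left, go to C
C | ___[b]bbb_   read b → write _, move right, go to A
A | ____[b]bb_   read b → write b, move right, go to D
D | ____b[b]b_   read b → write b, move left, go to C
C | ____[b]bb_   read b → write _, move right, go to A
A | _____[b]b_   read b → write b, move right, go to D
D | _____b[b]_   read b → write b, move left, go to C
C | _____[b]b_   read b → write _, move right, go to A
A | ______[b]_   read b → write b, move right, go to D
D | ______b[_]   read _ → write _, move left, go to B
B | ______[b]_   read b → write a, move left, go to B
B | _____[_]a_   read _ → write b, move right, go to B
B | _____b[a]_
M halts after 22 transitions.

22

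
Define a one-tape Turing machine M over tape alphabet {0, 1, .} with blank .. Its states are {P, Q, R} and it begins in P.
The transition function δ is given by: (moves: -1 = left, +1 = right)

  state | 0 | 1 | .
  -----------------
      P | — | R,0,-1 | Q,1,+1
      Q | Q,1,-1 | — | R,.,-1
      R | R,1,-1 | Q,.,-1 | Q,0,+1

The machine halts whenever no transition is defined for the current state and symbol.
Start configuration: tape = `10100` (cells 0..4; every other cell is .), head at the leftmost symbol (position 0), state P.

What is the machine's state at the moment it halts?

P | ....[1]0100   read 1 → write 0, move -1, go to R
R | ...[.]00100   read . → write 0, move +1, go to Q
Q | ...0[0]0100   read 0 → write 1, move -1, go to Q
Q | ...[0]10100   read 0 → write 1, move -1, go to Q
Q | ..[.]110100   read . → write ., move -1, go to R
R | .[.].110100   read . → write 0, move +1, go to Q
Q | .0[.]110100   read . → write ., move -1, go to R
R | .[0].110100   read 0 → write 1, move -1, go to R
R | [.]1.110100   read . → write 0, move +1, go to Q
Q | 0[1].110100
No transition is defined for (Q, 1); M halts in state Q.

Q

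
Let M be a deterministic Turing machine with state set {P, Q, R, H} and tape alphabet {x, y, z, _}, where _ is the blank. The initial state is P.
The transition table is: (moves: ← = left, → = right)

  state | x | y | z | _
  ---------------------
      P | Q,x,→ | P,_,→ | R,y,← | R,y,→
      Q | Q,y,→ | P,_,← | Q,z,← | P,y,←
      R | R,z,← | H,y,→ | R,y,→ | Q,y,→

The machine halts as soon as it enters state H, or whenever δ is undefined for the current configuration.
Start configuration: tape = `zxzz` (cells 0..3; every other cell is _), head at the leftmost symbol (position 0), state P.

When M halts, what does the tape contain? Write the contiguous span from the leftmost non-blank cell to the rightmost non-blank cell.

yzzz

state=P head=0 tape=_[z]xzz   (P,z)→(R,y,←)
state=R head=-1 tape=[_]yxzz   (R,_)→(Q,y,→)
state=Q head=0 tape=y[y]xzz   (Q,y)→(P,_,←)
state=P head=-1 tape=[y]_xzz   (P,y)→(P,_,→)
state=P head=0 tape=_[_]xzz   (P,_)→(R,y,→)
state=R head=1 tape=_y[x]zz   (R,x)→(R,z,←)
state=R head=0 tape=_[y]zzz   (R,y)→(H,y,→)
state=H head=1 tape=_y[z]zz
The non-blank tape span at halt is yzzz.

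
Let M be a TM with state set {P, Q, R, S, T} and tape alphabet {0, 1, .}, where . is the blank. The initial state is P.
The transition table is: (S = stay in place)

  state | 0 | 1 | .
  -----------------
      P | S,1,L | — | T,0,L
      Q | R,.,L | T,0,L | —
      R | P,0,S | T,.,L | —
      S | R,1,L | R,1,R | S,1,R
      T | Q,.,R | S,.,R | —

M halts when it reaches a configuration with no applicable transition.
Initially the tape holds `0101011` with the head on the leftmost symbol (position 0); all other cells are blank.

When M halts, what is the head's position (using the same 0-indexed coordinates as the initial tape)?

P | .[0]101011   read 0 → write 1, move L, go to S
S | [.]1101011   read . → write 1, move R, go to S
S | 1[1]101011   read 1 → write 1, move R, go to R
R | 11[1]01011   read 1 → write ., move L, go to T
T | 1[1].01011   read 1 → write ., move R, go to S
S | 1.[.]01011   read . → write 1, move R, go to S
S | 1.1[0]1011   read 0 → write 1, move L, go to R
R | 1.[1]11011   read 1 → write ., move L, go to T
T | 1[.].11011
At halt the head is at cell 0.

0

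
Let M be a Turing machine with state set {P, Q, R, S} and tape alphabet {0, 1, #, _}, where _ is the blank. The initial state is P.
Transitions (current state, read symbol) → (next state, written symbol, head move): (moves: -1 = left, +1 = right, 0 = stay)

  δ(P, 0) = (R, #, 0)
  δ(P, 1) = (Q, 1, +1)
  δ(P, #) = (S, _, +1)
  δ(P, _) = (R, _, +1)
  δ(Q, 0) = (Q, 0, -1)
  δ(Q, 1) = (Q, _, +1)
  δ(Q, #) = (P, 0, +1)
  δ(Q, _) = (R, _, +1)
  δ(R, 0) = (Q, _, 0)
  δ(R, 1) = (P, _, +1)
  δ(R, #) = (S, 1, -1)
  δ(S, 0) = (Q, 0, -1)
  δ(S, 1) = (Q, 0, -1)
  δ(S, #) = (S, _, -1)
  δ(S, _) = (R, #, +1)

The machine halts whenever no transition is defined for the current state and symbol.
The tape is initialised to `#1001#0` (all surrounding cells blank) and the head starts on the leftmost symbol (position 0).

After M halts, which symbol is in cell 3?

_

state=P head=0 tape=[#]1001#0_   (P,#)→(S,_,+1)
state=S head=1 tape=_[1]001#0_   (S,1)→(Q,0,-1)
state=Q head=0 tape=[_]0001#0_   (Q,_)→(R,_,+1)
state=R head=1 tape=_[0]001#0_   (R,0)→(Q,_,0)
state=Q head=1 tape=_[_]001#0_   (Q,_)→(R,_,+1)
state=R head=2 tape=__[0]01#0_   (R,0)→(Q,_,0)
state=Q head=2 tape=__[_]01#0_   (Q,_)→(R,_,+1)
state=R head=3 tape=___[0]1#0_   (R,0)→(Q,_,0)
state=Q head=3 tape=___[_]1#0_   (Q,_)→(R,_,+1)
state=R head=4 tape=____[1]#0_   (R,1)→(P,_,+1)
state=P head=5 tape=_____[#]0_   (P,#)→(S,_,+1)
state=S head=6 tape=______[0]_   (S,0)→(Q,0,-1)
state=Q head=5 tape=_____[_]0_   (Q,_)→(R,_,+1)
state=R head=6 tape=______[0]_   (R,0)→(Q,_,0)
state=Q head=6 tape=______[_]_   (Q,_)→(R,_,+1)
state=R head=7 tape=_______[_]
Cell 3 holds _ when M halts.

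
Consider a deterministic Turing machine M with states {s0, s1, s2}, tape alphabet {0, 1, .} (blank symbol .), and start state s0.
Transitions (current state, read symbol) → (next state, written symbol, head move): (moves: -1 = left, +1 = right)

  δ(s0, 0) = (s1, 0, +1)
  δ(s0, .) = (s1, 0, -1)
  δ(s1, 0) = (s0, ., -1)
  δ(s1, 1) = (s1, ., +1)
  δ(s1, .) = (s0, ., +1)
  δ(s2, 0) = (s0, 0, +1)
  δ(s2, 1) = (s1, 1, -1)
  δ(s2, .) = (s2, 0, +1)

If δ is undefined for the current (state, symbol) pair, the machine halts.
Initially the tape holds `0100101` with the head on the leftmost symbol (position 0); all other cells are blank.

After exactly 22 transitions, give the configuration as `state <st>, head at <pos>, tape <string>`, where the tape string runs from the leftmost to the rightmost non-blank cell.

state s0, head at -2, tape 0.0.0.0.1

s0 | ...[0]100101   read 0 → write 0, move +1, go to s1
s1 | ...0[1]00101   read 1 → write ., move +1, go to s1
s1 | ...0.[0]0101   read 0 → write ., move -1, go to s0
s0 | ...0[.].0101   read . → write 0, move -1, go to s1
s1 | ...[0]0.0101   read 0 → write ., move -1, go to s0
s0 | ..[.].0.0101   read . → write 0, move -1, go to s1
s1 | .[.]0.0.0101   read . → write ., move +1, go to s0
s0 | ..[0].0.0101   read 0 → write 0, move +1, go to s1
s1 | ..0[.]0.0101   read . → write ., move +1, go to s0
s0 | ..0.[0].0101   read 0 → write 0, move +1, go to s1
s1 | ..0.0[.]0101   read . → write ., move +1, go to s0
s0 | ..0.0.[0]101   read 0 → write 0, move +1, go to s1
s1 | ..0.0.0[1]01   read 1 → write ., move +1, go to s1
s1 | ..0.0.0.[0]1   read 0 → write ., move -1, go to s0
s0 | ..0.0.0[.].1   read . → write 0, move -1, go to s1
s1 | ..0.0.[0]0.1   read 0 → write ., move -1, go to s0
s0 | ..0.0[.].0.1   read . → write 0, move -1, go to s1
s1 | ..0.[0]0.0.1   read 0 → write ., move -1, go to s0
s0 | ..0[.].0.0.1   read . → write 0, move -1, go to s1
s1 | ..[0]0.0.0.1   read 0 → write ., move -1, go to s0
s0 | .[.].0.0.0.1   read . → write 0, move -1, go to s1
s1 | [.]0.0.0.0.1   read . → write ., move +1, go to s0
s0 | .[0].0.0.0.1
After 22 steps: state s0, head at -2, tape 0.0.0.0.1.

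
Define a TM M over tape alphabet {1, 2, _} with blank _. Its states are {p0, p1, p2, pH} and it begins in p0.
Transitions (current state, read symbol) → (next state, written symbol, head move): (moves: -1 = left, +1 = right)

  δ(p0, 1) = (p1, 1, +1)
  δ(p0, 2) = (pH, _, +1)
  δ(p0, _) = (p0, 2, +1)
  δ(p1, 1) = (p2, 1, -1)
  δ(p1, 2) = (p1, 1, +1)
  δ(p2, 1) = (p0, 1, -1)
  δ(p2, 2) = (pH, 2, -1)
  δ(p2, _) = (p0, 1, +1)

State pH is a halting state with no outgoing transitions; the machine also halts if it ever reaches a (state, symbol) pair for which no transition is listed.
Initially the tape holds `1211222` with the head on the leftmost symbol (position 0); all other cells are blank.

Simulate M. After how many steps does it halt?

12

state=p0 head=0 tape=_[1]211222   (p0,1)→(p1,1,+1)
state=p1 head=1 tape=_1[2]11222   (p1,2)→(p1,1,+1)
state=p1 head=2 tape=_11[1]1222   (p1,1)→(p2,1,-1)
state=p2 head=1 tape=_1[1]11222   (p2,1)→(p0,1,-1)
state=p0 head=0 tape=_[1]111222   (p0,1)→(p1,1,+1)
state=p1 head=1 tape=_1[1]11222   (p1,1)→(p2,1,-1)
state=p2 head=0 tape=_[1]111222   (p2,1)→(p0,1,-1)
state=p0 head=-1 tape=[_]1111222   (p0,_)→(p0,2,+1)
state=p0 head=0 tape=2[1]111222   (p0,1)→(p1,1,+1)
state=p1 head=1 tape=21[1]11222   (p1,1)→(p2,1,-1)
state=p2 head=0 tape=2[1]111222   (p2,1)→(p0,1,-1)
state=p0 head=-1 tape=[2]1111222   (p0,2)→(pH,_,+1)
state=pH head=0 tape=_[1]111222
M halts after 12 transitions.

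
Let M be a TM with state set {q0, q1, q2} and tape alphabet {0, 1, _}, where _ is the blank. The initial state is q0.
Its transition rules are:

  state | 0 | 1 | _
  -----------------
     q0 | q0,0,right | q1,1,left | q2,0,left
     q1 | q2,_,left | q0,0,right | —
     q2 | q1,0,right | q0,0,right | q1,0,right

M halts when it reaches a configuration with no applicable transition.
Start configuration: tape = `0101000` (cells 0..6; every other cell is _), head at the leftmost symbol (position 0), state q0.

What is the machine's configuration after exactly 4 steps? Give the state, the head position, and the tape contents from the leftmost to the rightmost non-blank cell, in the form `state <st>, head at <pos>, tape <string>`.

q0 | _[0]101000   read 0 → write 0, move right, go to q0
q0 | _0[1]01000   read 1 → write 1, move left, go to q1
q1 | _[0]101000   read 0 → write _, move left, go to q2
q2 | [_]_101000   read _ → write 0, move right, go to q1
q1 | 0[_]101000
After 4 steps: state q1, head at 0, tape 0_101000.

state q1, head at 0, tape 0_101000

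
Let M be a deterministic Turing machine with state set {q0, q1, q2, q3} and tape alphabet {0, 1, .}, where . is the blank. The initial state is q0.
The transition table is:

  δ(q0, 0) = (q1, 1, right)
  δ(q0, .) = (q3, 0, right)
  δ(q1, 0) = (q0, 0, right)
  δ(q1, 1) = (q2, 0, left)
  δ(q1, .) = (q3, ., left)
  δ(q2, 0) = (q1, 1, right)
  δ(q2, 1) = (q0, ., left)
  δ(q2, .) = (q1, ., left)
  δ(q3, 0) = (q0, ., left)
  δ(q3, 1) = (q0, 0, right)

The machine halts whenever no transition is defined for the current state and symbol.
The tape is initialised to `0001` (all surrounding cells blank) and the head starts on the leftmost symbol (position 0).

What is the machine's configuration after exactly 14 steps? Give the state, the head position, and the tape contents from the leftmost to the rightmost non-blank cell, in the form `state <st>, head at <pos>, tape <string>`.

state q3, head at 4, tape 1000

state=q0 head=0 tape=[0]001.   (q0,0)→(q1,1,right)
state=q1 head=1 tape=1[0]01.   (q1,0)→(q0,0,right)
state=q0 head=2 tape=10[0]1.   (q0,0)→(q1,1,right)
state=q1 head=3 tape=101[1].   (q1,1)→(q2,0,left)
state=q2 head=2 tape=10[1]0.   (q2,1)→(q0,.,left)
state=q0 head=1 tape=1[0].0.   (q0,0)→(q1,1,right)
state=q1 head=2 tape=11[.]0.   (q1,.)→(q3,.,left)
state=q3 head=1 tape=1[1].0.   (q3,1)→(q0,0,right)
state=q0 head=2 tape=10[.]0.   (q0,.)→(q3,0,right)
state=q3 head=3 tape=100[0].   (q3,0)→(q0,.,left)
state=q0 head=2 tape=10[0]..   (q0,0)→(q1,1,right)
state=q1 head=3 tape=101[.].   (q1,.)→(q3,.,left)
state=q3 head=2 tape=10[1]..   (q3,1)→(q0,0,right)
state=q0 head=3 tape=100[.].   (q0,.)→(q3,0,right)
state=q3 head=4 tape=1000[.]
After 14 steps: state q3, head at 4, tape 1000.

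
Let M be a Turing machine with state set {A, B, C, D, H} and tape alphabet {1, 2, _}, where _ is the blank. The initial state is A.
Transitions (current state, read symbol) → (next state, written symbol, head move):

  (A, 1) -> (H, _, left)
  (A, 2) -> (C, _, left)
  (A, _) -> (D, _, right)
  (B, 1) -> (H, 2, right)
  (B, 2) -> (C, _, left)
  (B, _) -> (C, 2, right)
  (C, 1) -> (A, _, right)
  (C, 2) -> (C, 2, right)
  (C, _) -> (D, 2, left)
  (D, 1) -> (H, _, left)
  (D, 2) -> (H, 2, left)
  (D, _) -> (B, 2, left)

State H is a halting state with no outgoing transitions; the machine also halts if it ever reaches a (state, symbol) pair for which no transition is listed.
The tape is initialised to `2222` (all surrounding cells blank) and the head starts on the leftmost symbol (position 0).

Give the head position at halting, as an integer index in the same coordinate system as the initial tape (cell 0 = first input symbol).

state=A head=0 tape=___[2]222   (A,2)→(C,_,left)
state=C head=-1 tape=__[_]_222   (C,_)→(D,2,left)
state=D head=-2 tape=_[_]2_222   (D,_)→(B,2,left)
state=B head=-3 tape=[_]22_222   (B,_)→(C,2,right)
state=C head=-2 tape=2[2]2_222   (C,2)→(C,2,right)
state=C head=-1 tape=22[2]_222   (C,2)→(C,2,right)
state=C head=0 tape=222[_]222   (C,_)→(D,2,left)
state=D head=-1 tape=22[2]2222   (D,2)→(H,2,left)
state=H head=-2 tape=2[2]22222
At halt the head is at cell -2.

-2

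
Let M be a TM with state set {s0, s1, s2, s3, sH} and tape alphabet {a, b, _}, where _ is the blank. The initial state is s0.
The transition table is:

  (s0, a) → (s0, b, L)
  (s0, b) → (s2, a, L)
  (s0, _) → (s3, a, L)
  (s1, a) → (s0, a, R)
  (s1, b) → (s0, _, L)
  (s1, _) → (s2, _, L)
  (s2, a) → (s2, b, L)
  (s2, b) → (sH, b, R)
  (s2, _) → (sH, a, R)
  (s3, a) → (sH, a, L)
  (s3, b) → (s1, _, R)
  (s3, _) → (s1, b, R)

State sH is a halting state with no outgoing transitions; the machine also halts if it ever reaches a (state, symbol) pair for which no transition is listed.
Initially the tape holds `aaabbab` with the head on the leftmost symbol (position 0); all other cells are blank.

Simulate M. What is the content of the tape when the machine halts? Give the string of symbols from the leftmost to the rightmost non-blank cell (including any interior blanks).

bbaaabbab

s0 | __[a]aabbab   read a → write b, move L, go to s0
s0 | _[_]baabbab   read _ → write a, move L, go to s3
s3 | [_]abaabbab   read _ → write b, move R, go to s1
s1 | b[a]baabbab   read a → write a, move R, go to s0
s0 | ba[b]aabbab   read b → write a, move L, go to s2
s2 | b[a]aaabbab   read a → write b, move L, go to s2
s2 | [b]baaabbab   read b → write b, move R, go to sH
sH | b[b]aaabbab
The non-blank tape span at halt is bbaaabbab.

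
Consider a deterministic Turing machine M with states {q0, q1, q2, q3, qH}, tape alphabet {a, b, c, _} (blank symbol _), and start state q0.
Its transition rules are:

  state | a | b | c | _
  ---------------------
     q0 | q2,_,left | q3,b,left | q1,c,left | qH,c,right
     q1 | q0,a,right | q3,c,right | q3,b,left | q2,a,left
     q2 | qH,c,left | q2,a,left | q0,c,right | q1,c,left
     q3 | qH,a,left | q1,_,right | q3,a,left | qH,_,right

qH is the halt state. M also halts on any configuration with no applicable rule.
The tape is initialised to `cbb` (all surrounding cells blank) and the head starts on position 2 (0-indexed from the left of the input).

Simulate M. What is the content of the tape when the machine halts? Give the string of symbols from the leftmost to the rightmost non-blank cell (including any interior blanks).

state=q0 head=2 tape=cb[b]__   (q0,b)→(q3,b,left)
state=q3 head=1 tape=c[b]b__   (q3,b)→(q1,_,right)
state=q1 head=2 tape=c_[b]__   (q1,b)→(q3,c,right)
state=q3 head=3 tape=c_c[_]_   (q3,_)→(qH,_,right)
state=qH head=4 tape=c_c_[_]
The non-blank tape span at halt is c_c.

c_c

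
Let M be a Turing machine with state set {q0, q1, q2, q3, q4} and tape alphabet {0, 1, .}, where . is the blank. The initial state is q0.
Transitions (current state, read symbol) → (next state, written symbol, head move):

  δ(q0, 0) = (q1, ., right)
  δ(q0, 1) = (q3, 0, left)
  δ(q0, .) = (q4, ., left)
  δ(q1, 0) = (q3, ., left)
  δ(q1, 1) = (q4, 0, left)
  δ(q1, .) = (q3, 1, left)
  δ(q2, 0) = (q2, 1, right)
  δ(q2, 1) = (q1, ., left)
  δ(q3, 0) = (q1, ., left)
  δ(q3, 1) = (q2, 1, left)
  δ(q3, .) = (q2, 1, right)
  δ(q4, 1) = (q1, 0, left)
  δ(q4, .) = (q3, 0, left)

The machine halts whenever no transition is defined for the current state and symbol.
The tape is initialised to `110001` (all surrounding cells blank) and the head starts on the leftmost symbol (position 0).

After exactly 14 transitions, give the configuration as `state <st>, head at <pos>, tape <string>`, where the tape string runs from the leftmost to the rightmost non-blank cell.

state q2, head at -2, tape 111.00.0001

state=q0 head=0 tape=.....[1]10001   (q0,1)→(q3,0,left)
state=q3 head=-1 tape=....[.]010001   (q3,.)→(q2,1,right)
state=q2 head=0 tape=....1[0]10001   (q2,0)→(q2,1,right)
state=q2 head=1 tape=....11[1]0001   (q2,1)→(q1,.,left)
state=q1 head=0 tape=....1[1].0001   (q1,1)→(q4,0,left)
state=q4 head=-1 tape=....[1]0.0001   (q4,1)→(q1,0,left)
state=q1 head=-2 tape=...[.]00.0001   (q1,.)→(q3,1,left)
state=q3 head=-3 tape=..[.]100.0001   (q3,.)→(q2,1,right)
state=q2 head=-2 tape=..1[1]00.0001   (q2,1)→(q1,.,left)
state=q1 head=-3 tape=..[1].00.0001   (q1,1)→(q4,0,left)
state=q4 head=-4 tape=.[.]0.00.0001   (q4,.)→(q3,0,left)
state=q3 head=-5 tape=[.]00.00.0001   (q3,.)→(q2,1,right)
state=q2 head=-4 tape=1[0]0.00.0001   (q2,0)→(q2,1,right)
state=q2 head=-3 tape=11[0].00.0001   (q2,0)→(q2,1,right)
state=q2 head=-2 tape=111[.]00.0001
After 14 steps: state q2, head at -2, tape 111.00.0001.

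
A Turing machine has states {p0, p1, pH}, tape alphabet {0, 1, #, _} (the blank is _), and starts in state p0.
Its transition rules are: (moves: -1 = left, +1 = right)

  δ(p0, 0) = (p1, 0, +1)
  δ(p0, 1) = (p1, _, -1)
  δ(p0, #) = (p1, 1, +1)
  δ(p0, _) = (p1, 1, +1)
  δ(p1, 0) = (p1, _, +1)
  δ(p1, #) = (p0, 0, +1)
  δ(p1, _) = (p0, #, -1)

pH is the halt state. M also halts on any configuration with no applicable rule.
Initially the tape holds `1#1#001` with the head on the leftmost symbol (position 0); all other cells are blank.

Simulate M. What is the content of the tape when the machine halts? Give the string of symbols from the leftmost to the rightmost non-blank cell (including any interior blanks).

state=p0 head=0 tape=__[1]#1#001   (p0,1)→(p1,_,-1)
state=p1 head=-1 tape=_[_]_#1#001   (p1,_)→(p0,#,-1)
state=p0 head=-2 tape=[_]#_#1#001   (p0,_)→(p1,1,+1)
state=p1 head=-1 tape=1[#]_#1#001   (p1,#)→(p0,0,+1)
state=p0 head=0 tape=10[_]#1#001   (p0,_)→(p1,1,+1)
state=p1 head=1 tape=101[#]1#001   (p1,#)→(p0,0,+1)
state=p0 head=2 tape=1010[1]#001   (p0,1)→(p1,_,-1)
state=p1 head=1 tape=101[0]_#001   (p1,0)→(p1,_,+1)
state=p1 head=2 tape=101_[_]#001   (p1,_)→(p0,#,-1)
state=p0 head=1 tape=101[_]##001   (p0,_)→(p1,1,+1)
state=p1 head=2 tape=1011[#]#001   (p1,#)→(p0,0,+1)
state=p0 head=3 tape=10110[#]001   (p0,#)→(p1,1,+1)
state=p1 head=4 tape=101101[0]01   (p1,0)→(p1,_,+1)
state=p1 head=5 tape=101101_[0]1   (p1,0)→(p1,_,+1)
state=p1 head=6 tape=101101__[1]
The non-blank tape span at halt is 101101__1.

101101__1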